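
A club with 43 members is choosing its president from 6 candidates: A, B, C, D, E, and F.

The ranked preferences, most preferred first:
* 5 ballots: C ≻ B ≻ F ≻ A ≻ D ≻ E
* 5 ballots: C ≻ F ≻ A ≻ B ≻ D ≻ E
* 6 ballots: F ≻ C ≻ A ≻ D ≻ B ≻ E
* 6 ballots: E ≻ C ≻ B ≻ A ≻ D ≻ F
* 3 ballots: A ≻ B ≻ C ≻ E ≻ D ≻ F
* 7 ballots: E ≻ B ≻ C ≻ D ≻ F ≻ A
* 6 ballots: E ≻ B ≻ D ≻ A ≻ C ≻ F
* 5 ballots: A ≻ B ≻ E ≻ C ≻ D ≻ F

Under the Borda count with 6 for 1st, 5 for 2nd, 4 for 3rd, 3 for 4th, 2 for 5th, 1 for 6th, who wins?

C

A: 5×3 + 5×4 + 6×4 + 6×3 + 3×6 + 7×1 + 6×3 + 5×6 = 150
B: 5×5 + 5×3 + 6×2 + 6×4 + 3×5 + 7×5 + 6×5 + 5×5 = 181
C: 5×6 + 5×6 + 6×5 + 6×5 + 3×4 + 7×4 + 6×2 + 5×3 = 187
D: 5×2 + 5×2 + 6×3 + 6×2 + 3×2 + 7×3 + 6×4 + 5×2 = 111
E: 5×1 + 5×1 + 6×1 + 6×6 + 3×3 + 7×6 + 6×6 + 5×4 = 159
F: 5×4 + 5×5 + 6×6 + 6×1 + 3×1 + 7×2 + 6×1 + 5×1 = 115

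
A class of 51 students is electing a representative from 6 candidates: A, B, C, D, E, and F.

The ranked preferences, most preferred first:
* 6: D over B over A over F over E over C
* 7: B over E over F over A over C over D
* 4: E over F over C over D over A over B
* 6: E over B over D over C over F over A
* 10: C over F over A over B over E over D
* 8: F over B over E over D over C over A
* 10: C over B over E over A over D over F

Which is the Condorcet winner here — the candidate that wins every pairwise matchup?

B vs A: 37–14
B vs C: 27–24
B vs D: 41–10
B vs E: 41–10
B vs F: 29–22
B beats every other candidate.

B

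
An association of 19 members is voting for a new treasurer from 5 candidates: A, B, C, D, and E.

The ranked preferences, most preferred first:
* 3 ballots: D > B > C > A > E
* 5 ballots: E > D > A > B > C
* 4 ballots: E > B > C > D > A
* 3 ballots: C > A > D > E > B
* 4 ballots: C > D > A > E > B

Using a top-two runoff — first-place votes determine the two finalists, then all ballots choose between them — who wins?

C

Round 1 first-place votes: A 0, B 0, C 7, D 3, E 9. E and C advance.
Runoff: E is ranked above C on 9 ballots, C above E on 10.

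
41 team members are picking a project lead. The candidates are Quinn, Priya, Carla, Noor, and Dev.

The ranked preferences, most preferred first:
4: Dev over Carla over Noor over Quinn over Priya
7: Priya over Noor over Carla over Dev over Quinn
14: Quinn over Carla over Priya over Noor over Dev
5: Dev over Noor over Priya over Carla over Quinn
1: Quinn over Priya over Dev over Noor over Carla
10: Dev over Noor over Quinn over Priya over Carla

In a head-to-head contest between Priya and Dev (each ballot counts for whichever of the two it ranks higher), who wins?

Priya is ranked above Dev on 22 ballots; Dev above Priya on 19.

Priya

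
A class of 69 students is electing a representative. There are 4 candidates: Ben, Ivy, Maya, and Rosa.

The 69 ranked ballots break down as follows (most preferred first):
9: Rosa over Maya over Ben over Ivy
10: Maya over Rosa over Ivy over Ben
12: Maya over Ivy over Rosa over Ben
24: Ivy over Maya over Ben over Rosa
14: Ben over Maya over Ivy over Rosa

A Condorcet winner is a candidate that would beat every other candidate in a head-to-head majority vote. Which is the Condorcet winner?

Maya vs Ben: 55–14
Maya vs Ivy: 45–24
Maya vs Rosa: 60–9
Maya beats every other candidate.

Maya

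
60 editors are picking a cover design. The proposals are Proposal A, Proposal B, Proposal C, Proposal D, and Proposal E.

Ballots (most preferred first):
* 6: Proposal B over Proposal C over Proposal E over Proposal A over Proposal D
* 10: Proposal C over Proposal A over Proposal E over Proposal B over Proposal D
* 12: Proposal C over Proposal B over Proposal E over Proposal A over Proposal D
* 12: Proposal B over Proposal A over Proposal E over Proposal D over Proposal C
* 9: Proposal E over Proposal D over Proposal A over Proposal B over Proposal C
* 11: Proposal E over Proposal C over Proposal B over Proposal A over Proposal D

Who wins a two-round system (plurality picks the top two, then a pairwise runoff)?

Round 1 first-place votes: Proposal A 0, Proposal B 18, Proposal C 22, Proposal D 0, Proposal E 20. Proposal C and Proposal E advance.
Runoff: Proposal C is ranked above Proposal E on 28 ballots, Proposal E above Proposal C on 32.

Proposal E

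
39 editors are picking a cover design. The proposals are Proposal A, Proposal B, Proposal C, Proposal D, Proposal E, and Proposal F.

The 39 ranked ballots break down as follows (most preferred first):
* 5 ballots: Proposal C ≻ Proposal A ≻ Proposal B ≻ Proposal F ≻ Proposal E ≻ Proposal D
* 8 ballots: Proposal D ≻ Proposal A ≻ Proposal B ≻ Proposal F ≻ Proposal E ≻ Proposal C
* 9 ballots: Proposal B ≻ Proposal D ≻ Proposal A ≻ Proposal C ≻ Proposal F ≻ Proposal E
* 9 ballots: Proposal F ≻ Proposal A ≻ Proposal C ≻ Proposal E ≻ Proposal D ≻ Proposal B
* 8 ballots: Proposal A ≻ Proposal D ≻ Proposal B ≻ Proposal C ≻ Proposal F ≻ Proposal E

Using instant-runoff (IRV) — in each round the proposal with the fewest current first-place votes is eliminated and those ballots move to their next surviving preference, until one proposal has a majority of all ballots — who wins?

Round 1: Proposal A 8, Proposal B 9, Proposal C 5, Proposal D 8, Proposal E 0, Proposal F 9. Proposal E eliminated.
Round 2: Proposal A 8, Proposal B 9, Proposal C 5, Proposal D 8, Proposal F 9. Proposal C eliminated.
Round 3: Proposal A 13, Proposal B 9, Proposal D 8, Proposal F 9. Proposal D eliminated.
Round 4: Proposal A 21, Proposal B 9, Proposal F 9. Proposal A has a majority (≥20).

Proposal A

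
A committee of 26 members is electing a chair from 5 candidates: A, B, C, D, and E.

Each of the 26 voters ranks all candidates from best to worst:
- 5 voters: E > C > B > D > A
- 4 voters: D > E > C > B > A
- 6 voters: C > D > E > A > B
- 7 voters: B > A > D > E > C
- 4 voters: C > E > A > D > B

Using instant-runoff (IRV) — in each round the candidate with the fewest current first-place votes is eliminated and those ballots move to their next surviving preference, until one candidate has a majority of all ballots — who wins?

Round 1: A 0, B 7, C 10, D 4, E 5. A eliminated.
Round 2: B 7, C 10, D 4, E 5. D eliminated.
Round 3: B 7, C 10, E 9. B eliminated.
Round 4: C 10, E 16. E has a majority (≥14).

E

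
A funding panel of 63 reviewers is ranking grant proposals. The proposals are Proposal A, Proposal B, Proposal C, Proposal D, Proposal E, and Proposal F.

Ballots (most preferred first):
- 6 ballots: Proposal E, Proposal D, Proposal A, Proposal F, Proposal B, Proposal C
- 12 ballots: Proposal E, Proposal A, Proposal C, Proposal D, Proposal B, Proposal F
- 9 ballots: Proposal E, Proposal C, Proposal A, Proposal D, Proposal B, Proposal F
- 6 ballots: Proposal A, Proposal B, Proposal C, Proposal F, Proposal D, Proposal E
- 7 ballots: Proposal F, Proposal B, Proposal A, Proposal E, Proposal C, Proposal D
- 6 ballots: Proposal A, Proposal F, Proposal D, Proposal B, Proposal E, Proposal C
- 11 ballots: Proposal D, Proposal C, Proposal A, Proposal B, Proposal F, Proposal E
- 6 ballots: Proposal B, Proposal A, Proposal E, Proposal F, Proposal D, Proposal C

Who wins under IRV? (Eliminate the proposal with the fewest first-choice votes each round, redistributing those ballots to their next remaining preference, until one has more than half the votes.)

Proposal A

Round 1: Proposal A 12, Proposal B 6, Proposal C 0, Proposal D 11, Proposal E 27, Proposal F 7. Proposal C eliminated.
Round 2: Proposal A 12, Proposal B 6, Proposal D 11, Proposal E 27, Proposal F 7. Proposal B eliminated.
Round 3: Proposal A 18, Proposal D 11, Proposal E 27, Proposal F 7. Proposal F eliminated.
Round 4: Proposal A 25, Proposal D 11, Proposal E 27. Proposal D eliminated.
Round 5: Proposal A 36, Proposal E 27. Proposal A has a majority (≥32).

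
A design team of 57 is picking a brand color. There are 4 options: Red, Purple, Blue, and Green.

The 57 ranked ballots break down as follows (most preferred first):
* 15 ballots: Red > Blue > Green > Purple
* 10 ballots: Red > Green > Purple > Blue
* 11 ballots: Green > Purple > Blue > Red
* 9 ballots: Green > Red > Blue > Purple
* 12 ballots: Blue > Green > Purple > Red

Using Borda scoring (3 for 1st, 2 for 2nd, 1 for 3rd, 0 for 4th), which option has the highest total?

Red: 15×3 + 10×3 + 11×0 + 9×2 + 12×0 = 93
Purple: 15×0 + 10×1 + 11×2 + 9×0 + 12×1 = 44
Blue: 15×2 + 10×0 + 11×1 + 9×1 + 12×3 = 86
Green: 15×1 + 10×2 + 11×3 + 9×3 + 12×2 = 119

Green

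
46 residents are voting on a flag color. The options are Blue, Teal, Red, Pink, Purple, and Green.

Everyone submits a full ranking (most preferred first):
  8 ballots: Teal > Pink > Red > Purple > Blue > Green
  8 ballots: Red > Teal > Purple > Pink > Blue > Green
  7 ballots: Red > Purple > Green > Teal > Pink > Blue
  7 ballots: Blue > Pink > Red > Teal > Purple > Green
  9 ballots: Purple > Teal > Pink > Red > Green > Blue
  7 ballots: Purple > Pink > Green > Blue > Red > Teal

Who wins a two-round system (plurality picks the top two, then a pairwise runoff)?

Round 1 first-place votes: Blue 7, Teal 8, Red 15, Pink 0, Purple 16, Green 0. Purple and Red advance.
Runoff: Purple is ranked above Red on 16 ballots, Red above Purple on 30.

Red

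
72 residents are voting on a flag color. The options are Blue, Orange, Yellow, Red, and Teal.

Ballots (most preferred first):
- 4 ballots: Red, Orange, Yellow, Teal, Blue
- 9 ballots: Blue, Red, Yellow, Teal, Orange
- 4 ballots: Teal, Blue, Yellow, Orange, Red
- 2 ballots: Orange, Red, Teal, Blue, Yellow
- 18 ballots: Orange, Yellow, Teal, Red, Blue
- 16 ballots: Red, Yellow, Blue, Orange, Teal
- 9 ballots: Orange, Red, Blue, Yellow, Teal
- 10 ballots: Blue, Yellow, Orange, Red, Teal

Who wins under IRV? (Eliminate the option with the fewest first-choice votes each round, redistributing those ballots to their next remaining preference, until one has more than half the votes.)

Round 1: Blue 19, Orange 29, Yellow 0, Red 20, Teal 4. Yellow eliminated.
Round 2: Blue 19, Orange 29, Red 20, Teal 4. Teal eliminated.
Round 3: Blue 23, Orange 29, Red 20. Red eliminated.
Round 4: Blue 39, Orange 33. Blue has a majority (≥37).

Blue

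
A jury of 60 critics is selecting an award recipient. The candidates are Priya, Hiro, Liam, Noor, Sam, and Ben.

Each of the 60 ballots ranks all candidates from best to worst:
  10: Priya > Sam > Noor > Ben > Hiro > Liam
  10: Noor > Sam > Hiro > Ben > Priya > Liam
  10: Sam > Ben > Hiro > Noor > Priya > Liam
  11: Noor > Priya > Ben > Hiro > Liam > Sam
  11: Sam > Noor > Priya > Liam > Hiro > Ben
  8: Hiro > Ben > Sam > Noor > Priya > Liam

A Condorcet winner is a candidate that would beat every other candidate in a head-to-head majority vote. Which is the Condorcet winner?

Sam vs Priya: 39–21
Sam vs Hiro: 41–19
Sam vs Liam: 49–11
Sam vs Noor: 39–21
Sam vs Ben: 41–19
Sam beats every other candidate.

Sam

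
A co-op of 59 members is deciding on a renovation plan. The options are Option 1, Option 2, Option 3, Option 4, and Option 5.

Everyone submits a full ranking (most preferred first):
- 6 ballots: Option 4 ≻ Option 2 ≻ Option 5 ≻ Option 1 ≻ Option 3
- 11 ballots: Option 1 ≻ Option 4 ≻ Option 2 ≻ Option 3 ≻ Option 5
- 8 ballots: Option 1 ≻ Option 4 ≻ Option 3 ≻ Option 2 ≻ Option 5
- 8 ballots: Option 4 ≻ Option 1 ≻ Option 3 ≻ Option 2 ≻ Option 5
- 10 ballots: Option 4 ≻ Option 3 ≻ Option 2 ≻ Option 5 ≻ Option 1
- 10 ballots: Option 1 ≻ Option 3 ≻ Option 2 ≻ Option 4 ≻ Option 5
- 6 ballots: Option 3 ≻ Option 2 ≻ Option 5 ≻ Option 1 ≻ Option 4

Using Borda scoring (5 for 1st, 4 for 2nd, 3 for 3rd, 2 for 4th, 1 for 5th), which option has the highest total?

Option 4

Option 1: 6×2 + 11×5 + 8×5 + 8×4 + 10×1 + 10×5 + 6×2 = 211
Option 2: 6×4 + 11×3 + 8×2 + 8×2 + 10×3 + 10×3 + 6×4 = 173
Option 3: 6×1 + 11×2 + 8×3 + 8×3 + 10×4 + 10×4 + 6×5 = 186
Option 4: 6×5 + 11×4 + 8×4 + 8×5 + 10×5 + 10×2 + 6×1 = 222
Option 5: 6×3 + 11×1 + 8×1 + 8×1 + 10×2 + 10×1 + 6×3 = 93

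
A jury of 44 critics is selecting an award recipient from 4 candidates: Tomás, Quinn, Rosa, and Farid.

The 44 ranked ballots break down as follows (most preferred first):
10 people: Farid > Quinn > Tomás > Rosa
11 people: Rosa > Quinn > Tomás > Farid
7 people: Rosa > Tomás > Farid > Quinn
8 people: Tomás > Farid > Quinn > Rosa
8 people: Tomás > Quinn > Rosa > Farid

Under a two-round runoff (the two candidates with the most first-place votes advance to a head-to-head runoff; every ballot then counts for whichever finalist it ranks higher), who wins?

Tomás

Round 1 first-place votes: Tomás 16, Quinn 0, Rosa 18, Farid 10. Rosa and Tomás advance.
Runoff: Rosa is ranked above Tomás on 18 ballots, Tomás above Rosa on 26.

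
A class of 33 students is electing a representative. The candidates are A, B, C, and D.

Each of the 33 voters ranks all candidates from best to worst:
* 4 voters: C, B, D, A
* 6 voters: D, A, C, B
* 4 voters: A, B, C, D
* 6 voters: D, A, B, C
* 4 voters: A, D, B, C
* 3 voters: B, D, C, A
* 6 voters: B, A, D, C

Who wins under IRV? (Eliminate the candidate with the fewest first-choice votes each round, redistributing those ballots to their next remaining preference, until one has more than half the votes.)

Round 1: A 8, B 9, C 4, D 12. C eliminated.
Round 2: A 8, B 13, D 12. A eliminated.
Round 3: B 17, D 16. B has a majority (≥17).

B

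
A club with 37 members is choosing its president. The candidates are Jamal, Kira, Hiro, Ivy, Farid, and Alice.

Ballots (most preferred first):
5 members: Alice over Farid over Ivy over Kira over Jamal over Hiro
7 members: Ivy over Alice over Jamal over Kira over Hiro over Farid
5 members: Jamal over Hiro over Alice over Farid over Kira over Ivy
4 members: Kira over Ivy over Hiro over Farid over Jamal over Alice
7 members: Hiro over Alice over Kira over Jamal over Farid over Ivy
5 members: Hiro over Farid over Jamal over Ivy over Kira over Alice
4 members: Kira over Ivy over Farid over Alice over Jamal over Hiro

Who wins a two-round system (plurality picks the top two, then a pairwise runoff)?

Kira

Round 1 first-place votes: Jamal 5, Kira 8, Hiro 12, Ivy 7, Farid 0, Alice 5. Hiro and Kira advance.
Runoff: Hiro is ranked above Kira on 17 ballots, Kira above Hiro on 20.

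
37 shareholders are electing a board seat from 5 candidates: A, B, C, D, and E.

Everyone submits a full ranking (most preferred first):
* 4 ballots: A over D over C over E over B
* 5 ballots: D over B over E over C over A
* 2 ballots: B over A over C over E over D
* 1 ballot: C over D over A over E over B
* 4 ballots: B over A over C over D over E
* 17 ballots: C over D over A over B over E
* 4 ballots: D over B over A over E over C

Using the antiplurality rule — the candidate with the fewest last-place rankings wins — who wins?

Last-place votes: A 5, B 5, C 4, D 2, E 21.

D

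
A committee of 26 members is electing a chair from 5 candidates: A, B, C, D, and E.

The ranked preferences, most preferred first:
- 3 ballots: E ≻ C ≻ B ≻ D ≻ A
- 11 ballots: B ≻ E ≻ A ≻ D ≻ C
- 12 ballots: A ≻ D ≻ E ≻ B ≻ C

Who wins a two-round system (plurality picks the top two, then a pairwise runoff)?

B

Round 1 first-place votes: A 12, B 11, C 0, D 0, E 3. A and B advance.
Runoff: A is ranked above B on 12 ballots, B above A on 14.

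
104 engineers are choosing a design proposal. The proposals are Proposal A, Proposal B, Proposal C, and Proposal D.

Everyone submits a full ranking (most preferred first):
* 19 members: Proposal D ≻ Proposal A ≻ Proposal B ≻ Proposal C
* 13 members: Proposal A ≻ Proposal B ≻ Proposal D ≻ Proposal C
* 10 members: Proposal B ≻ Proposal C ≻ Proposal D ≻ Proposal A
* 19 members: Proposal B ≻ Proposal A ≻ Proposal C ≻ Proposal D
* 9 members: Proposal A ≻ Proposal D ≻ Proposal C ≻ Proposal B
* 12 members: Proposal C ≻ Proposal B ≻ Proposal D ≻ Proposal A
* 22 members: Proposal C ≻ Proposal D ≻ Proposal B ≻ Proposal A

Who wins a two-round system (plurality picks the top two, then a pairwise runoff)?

Round 1 first-place votes: Proposal A 22, Proposal B 29, Proposal C 34, Proposal D 19. Proposal C and Proposal B advance.
Runoff: Proposal C is ranked above Proposal B on 43 ballots, Proposal B above Proposal C on 61.

Proposal B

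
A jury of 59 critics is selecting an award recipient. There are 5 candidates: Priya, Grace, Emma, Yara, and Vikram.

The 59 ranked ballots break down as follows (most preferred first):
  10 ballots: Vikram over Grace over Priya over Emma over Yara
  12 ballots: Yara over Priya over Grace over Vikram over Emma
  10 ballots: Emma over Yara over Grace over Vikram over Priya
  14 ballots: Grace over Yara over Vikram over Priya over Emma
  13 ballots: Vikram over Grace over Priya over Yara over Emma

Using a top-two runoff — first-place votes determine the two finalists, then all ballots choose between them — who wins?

Grace

Round 1 first-place votes: Priya 0, Grace 14, Emma 10, Yara 12, Vikram 23. Vikram and Grace advance.
Runoff: Vikram is ranked above Grace on 23 ballots, Grace above Vikram on 36.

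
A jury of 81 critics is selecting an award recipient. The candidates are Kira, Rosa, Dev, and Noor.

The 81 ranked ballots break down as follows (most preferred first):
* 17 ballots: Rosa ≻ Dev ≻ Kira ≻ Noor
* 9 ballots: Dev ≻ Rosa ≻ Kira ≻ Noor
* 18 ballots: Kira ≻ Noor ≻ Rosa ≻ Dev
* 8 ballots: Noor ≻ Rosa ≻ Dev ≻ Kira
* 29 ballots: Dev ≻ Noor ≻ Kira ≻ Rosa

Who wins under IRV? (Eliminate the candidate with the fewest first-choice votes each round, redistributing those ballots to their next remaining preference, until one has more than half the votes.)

Round 1: Kira 18, Rosa 17, Dev 38, Noor 8. Noor eliminated.
Round 2: Kira 18, Rosa 25, Dev 38. Kira eliminated.
Round 3: Rosa 43, Dev 38. Rosa has a majority (≥41).

Rosa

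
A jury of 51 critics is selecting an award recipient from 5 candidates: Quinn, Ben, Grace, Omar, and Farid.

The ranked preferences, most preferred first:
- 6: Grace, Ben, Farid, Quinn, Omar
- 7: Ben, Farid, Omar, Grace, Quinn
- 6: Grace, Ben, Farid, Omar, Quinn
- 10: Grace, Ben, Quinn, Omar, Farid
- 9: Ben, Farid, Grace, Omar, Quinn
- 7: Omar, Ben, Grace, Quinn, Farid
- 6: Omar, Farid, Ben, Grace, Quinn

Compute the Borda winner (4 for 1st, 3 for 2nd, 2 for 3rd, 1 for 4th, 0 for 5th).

Ben

Quinn: 6×1 + 7×0 + 6×0 + 10×2 + 9×0 + 7×1 + 6×0 = 33
Ben: 6×3 + 7×4 + 6×3 + 10×3 + 9×4 + 7×3 + 6×2 = 163
Grace: 6×4 + 7×1 + 6×4 + 10×4 + 9×2 + 7×2 + 6×1 = 133
Omar: 6×0 + 7×2 + 6×1 + 10×1 + 9×1 + 7×4 + 6×4 = 91
Farid: 6×2 + 7×3 + 6×2 + 10×0 + 9×3 + 7×0 + 6×3 = 90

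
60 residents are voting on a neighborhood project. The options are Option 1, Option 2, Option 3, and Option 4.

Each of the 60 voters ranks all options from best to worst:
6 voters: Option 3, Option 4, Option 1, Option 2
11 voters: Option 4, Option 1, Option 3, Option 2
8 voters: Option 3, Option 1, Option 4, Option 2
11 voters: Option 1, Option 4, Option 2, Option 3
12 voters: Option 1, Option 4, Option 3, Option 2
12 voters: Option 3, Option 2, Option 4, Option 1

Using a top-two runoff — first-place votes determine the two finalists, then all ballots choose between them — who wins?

Option 1

Round 1 first-place votes: Option 1 23, Option 2 0, Option 3 26, Option 4 11. Option 3 and Option 1 advance.
Runoff: Option 3 is ranked above Option 1 on 26 ballots, Option 1 above Option 3 on 34.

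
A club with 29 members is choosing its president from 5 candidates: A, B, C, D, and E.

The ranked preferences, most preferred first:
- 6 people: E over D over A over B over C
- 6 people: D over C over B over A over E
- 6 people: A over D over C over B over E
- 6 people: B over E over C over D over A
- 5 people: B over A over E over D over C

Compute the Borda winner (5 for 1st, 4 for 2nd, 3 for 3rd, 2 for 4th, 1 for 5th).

A: 6×3 + 6×2 + 6×5 + 6×1 + 5×4 = 86
B: 6×2 + 6×3 + 6×2 + 6×5 + 5×5 = 97
C: 6×1 + 6×4 + 6×3 + 6×3 + 5×1 = 71
D: 6×4 + 6×5 + 6×4 + 6×2 + 5×2 = 100
E: 6×5 + 6×1 + 6×1 + 6×4 + 5×3 = 81

D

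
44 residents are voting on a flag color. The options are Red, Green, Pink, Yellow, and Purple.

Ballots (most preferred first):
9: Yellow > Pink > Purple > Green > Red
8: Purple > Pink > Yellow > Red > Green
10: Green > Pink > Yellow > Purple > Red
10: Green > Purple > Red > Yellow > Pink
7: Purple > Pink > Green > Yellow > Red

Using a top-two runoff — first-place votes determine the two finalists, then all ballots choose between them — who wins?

Purple

Round 1 first-place votes: Red 0, Green 20, Pink 0, Yellow 9, Purple 15. Green and Purple advance.
Runoff: Green is ranked above Purple on 20 ballots, Purple above Green on 24.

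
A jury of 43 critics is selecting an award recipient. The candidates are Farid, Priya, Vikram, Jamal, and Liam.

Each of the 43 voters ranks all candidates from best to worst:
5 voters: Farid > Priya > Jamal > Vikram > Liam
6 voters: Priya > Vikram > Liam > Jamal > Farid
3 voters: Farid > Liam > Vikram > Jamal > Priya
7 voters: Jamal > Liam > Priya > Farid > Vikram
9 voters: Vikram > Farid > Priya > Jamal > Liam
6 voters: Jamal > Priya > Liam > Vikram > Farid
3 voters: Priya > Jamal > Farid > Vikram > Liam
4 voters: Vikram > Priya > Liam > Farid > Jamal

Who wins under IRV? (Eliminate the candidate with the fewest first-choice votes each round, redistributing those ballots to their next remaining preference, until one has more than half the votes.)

Priya

Round 1: Farid 8, Priya 9, Vikram 13, Jamal 13, Liam 0. Liam eliminated.
Round 2: Farid 8, Priya 9, Vikram 13, Jamal 13. Farid eliminated.
Round 3: Priya 14, Vikram 16, Jamal 13. Jamal eliminated.
Round 4: Priya 27, Vikram 16. Priya has a majority (≥22).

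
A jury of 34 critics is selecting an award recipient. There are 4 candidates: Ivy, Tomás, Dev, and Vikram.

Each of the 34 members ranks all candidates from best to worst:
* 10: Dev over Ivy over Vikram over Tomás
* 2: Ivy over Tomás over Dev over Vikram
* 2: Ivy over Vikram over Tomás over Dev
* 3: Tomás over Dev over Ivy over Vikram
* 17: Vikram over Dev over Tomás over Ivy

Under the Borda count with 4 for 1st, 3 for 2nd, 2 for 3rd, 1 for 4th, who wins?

Ivy: 10×3 + 2×4 + 2×4 + 3×2 + 17×1 = 69
Tomás: 10×1 + 2×3 + 2×2 + 3×4 + 17×2 = 66
Dev: 10×4 + 2×2 + 2×1 + 3×3 + 17×3 = 106
Vikram: 10×2 + 2×1 + 2×3 + 3×1 + 17×4 = 99

Dev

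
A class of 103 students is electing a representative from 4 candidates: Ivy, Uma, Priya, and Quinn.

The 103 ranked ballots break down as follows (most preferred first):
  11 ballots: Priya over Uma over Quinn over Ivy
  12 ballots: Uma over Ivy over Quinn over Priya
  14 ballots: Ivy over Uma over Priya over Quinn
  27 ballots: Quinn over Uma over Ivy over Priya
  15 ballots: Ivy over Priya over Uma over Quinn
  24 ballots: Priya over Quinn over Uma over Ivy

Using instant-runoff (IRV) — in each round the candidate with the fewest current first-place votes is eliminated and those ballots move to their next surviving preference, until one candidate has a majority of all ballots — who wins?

Round 1: Ivy 29, Uma 12, Priya 35, Quinn 27. Uma eliminated.
Round 2: Ivy 41, Priya 35, Quinn 27. Quinn eliminated.
Round 3: Ivy 68, Priya 35. Ivy has a majority (≥52).

Ivy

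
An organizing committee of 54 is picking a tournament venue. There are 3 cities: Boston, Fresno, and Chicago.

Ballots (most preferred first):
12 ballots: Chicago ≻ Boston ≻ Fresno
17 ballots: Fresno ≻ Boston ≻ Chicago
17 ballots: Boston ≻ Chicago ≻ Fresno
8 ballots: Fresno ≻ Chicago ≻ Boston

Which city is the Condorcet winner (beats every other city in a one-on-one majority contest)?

Boston

Boston vs Fresno: 29–25
Boston vs Chicago: 34–20
Boston beats every other city.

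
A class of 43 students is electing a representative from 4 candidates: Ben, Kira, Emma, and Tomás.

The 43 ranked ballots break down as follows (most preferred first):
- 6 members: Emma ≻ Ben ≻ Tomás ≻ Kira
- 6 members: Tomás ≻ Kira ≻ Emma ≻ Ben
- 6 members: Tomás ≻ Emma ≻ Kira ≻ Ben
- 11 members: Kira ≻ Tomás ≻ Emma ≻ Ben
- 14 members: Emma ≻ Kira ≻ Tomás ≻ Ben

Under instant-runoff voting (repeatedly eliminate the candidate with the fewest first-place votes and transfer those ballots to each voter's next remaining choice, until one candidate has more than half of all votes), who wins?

Round 1: Ben 0, Kira 11, Emma 20, Tomás 12. Ben eliminated.
Round 2: Kira 11, Emma 20, Tomás 12. Kira eliminated.
Round 3: Emma 20, Tomás 23. Tomás has a majority (≥22).

Tomás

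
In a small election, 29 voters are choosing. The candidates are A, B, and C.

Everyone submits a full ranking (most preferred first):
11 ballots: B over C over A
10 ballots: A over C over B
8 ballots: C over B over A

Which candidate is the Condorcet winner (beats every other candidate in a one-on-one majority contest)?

C vs A: 19–10
C vs B: 18–11
C beats every other candidate.

C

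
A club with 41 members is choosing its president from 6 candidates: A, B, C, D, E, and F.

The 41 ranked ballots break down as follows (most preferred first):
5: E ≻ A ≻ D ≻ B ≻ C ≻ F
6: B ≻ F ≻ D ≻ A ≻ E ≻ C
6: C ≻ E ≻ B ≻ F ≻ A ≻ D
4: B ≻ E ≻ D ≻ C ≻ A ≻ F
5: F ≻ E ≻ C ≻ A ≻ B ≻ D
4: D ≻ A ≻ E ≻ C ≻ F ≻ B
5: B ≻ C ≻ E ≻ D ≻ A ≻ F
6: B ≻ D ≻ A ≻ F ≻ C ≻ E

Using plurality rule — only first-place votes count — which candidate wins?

First-place votes: A 0, B 21, C 6, D 4, E 5, F 5.

B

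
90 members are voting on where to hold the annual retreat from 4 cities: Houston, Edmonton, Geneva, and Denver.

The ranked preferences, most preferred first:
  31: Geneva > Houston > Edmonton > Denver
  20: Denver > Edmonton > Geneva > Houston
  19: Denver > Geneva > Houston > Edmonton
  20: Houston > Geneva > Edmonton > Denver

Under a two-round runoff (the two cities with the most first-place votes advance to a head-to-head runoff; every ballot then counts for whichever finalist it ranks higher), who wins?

Round 1 first-place votes: Houston 20, Edmonton 0, Geneva 31, Denver 39. Denver and Geneva advance.
Runoff: Denver is ranked above Geneva on 39 ballots, Geneva above Denver on 51.

Geneva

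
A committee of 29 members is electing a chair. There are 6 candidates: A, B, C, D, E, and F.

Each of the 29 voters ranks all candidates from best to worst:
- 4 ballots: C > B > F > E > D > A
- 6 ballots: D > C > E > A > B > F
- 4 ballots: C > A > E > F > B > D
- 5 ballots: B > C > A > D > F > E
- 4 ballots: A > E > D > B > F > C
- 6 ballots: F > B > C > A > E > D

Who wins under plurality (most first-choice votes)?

C

First-place votes: A 4, B 5, C 8, D 6, E 0, F 6.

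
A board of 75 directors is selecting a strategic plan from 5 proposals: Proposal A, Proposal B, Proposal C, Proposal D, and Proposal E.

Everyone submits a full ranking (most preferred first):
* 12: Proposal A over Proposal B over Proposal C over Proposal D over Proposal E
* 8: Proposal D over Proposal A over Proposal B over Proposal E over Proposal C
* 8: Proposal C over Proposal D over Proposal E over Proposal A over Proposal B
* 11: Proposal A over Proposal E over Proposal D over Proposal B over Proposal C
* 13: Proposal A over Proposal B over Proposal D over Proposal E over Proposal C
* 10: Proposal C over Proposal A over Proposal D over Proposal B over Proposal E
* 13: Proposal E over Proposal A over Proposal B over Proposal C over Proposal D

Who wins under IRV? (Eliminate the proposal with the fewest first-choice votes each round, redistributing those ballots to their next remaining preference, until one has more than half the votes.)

Proposal A

Round 1: Proposal A 36, Proposal B 0, Proposal C 18, Proposal D 8, Proposal E 13. Proposal B eliminated.
Round 2: Proposal A 36, Proposal C 18, Proposal D 8, Proposal E 13. Proposal D eliminated.
Round 3: Proposal A 44, Proposal C 18, Proposal E 13. Proposal A has a majority (≥38).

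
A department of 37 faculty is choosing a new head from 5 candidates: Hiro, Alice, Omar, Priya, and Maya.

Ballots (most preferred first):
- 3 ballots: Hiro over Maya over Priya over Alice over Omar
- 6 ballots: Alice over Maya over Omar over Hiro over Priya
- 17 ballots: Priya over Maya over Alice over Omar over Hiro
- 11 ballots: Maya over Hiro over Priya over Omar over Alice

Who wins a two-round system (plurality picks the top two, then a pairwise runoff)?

Maya

Round 1 first-place votes: Hiro 3, Alice 6, Omar 0, Priya 17, Maya 11. Priya and Maya advance.
Runoff: Priya is ranked above Maya on 17 ballots, Maya above Priya on 20.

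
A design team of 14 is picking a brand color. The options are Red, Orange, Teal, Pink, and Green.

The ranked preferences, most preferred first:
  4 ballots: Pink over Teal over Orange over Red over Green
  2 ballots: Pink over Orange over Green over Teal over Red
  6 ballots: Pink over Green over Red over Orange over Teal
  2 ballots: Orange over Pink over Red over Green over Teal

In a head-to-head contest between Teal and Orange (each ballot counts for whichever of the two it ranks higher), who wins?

Orange

Teal is ranked above Orange on 4 ballots; Orange above Teal on 10.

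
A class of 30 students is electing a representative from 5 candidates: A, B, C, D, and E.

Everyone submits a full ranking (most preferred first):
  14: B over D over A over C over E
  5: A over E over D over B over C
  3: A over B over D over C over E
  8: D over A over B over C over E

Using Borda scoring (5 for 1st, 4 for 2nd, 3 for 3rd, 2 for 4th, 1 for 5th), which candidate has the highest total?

D

A: 14×3 + 5×5 + 3×5 + 8×4 = 114
B: 14×5 + 5×2 + 3×4 + 8×3 = 116
C: 14×2 + 5×1 + 3×2 + 8×2 = 55
D: 14×4 + 5×3 + 3×3 + 8×5 = 120
E: 14×1 + 5×4 + 3×1 + 8×1 = 45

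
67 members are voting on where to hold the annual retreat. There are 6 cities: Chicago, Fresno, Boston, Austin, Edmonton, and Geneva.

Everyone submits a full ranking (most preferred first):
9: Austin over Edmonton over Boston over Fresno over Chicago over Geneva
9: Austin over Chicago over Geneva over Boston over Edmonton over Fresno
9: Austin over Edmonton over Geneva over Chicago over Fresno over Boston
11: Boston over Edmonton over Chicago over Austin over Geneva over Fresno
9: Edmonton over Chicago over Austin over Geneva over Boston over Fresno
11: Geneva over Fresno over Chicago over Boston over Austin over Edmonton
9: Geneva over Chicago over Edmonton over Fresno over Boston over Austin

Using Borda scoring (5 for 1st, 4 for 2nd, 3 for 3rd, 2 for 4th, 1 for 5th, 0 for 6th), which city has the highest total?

Chicago

Chicago: 9×1 + 9×4 + 9×2 + 11×3 + 9×4 + 11×3 + 9×4 = 201
Fresno: 9×2 + 9×0 + 9×1 + 11×0 + 9×0 + 11×4 + 9×2 = 89
Boston: 9×3 + 9×2 + 9×0 + 11×5 + 9×1 + 11×2 + 9×1 = 140
Austin: 9×5 + 9×5 + 9×5 + 11×2 + 9×3 + 11×1 + 9×0 = 195
Edmonton: 9×4 + 9×1 + 9×4 + 11×4 + 9×5 + 11×0 + 9×3 = 197
Geneva: 9×0 + 9×3 + 9×3 + 11×1 + 9×2 + 11×5 + 9×5 = 183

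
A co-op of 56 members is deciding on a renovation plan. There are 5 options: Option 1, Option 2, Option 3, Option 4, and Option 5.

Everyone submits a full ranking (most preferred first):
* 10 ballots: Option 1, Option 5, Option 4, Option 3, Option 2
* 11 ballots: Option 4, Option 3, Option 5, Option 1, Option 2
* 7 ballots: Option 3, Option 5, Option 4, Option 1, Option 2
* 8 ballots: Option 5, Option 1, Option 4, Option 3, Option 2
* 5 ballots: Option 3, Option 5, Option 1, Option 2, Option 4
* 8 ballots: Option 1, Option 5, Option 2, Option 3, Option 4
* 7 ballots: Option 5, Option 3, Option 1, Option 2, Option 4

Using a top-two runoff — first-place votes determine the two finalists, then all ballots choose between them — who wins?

Round 1 first-place votes: Option 1 18, Option 2 0, Option 3 12, Option 4 11, Option 5 15. Option 1 and Option 5 advance.
Runoff: Option 1 is ranked above Option 5 on 18 ballots, Option 5 above Option 1 on 38.

Option 5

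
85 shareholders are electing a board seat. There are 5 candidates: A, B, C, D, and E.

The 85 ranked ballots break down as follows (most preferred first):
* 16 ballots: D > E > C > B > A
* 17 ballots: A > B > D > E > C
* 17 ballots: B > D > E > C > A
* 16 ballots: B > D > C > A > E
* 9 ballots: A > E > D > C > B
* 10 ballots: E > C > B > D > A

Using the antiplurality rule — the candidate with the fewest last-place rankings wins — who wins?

Last-place votes: A 43, B 9, C 17, D 0, E 16.

D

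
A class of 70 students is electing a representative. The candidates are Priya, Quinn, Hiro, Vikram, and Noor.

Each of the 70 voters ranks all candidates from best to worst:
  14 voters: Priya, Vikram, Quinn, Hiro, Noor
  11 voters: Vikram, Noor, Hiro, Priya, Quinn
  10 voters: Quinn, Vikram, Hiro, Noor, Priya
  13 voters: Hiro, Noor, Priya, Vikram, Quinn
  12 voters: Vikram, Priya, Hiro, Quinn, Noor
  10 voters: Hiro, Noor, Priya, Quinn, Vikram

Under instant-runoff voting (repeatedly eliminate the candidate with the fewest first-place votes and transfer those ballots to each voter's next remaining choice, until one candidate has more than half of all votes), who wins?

Round 1: Priya 14, Quinn 10, Hiro 23, Vikram 23, Noor 0. Noor eliminated.
Round 2: Priya 14, Quinn 10, Hiro 23, Vikram 23. Quinn eliminated.
Round 3: Priya 14, Hiro 23, Vikram 33. Priya eliminated.
Round 4: Hiro 23, Vikram 47. Vikram has a majority (≥36).

Vikram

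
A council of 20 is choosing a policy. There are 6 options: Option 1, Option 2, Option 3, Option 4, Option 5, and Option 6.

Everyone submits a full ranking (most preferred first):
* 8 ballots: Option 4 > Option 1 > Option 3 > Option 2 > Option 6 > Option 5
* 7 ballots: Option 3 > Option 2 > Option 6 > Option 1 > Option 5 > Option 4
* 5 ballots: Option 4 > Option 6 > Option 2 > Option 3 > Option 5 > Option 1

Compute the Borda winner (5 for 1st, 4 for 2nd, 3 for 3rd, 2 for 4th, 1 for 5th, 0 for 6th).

Option 3

Option 1: 8×4 + 7×2 + 5×0 = 46
Option 2: 8×2 + 7×4 + 5×3 = 59
Option 3: 8×3 + 7×5 + 5×2 = 69
Option 4: 8×5 + 7×0 + 5×5 = 65
Option 5: 8×0 + 7×1 + 5×1 = 12
Option 6: 8×1 + 7×3 + 5×4 = 49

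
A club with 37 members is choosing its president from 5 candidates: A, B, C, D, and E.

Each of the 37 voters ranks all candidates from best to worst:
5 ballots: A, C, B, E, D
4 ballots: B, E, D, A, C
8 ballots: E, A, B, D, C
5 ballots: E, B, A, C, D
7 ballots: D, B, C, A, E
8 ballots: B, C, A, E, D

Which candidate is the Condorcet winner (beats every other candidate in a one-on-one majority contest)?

B

B vs A: 24–13
B vs C: 32–5
B vs D: 30–7
B vs E: 24–13
B beats every other candidate.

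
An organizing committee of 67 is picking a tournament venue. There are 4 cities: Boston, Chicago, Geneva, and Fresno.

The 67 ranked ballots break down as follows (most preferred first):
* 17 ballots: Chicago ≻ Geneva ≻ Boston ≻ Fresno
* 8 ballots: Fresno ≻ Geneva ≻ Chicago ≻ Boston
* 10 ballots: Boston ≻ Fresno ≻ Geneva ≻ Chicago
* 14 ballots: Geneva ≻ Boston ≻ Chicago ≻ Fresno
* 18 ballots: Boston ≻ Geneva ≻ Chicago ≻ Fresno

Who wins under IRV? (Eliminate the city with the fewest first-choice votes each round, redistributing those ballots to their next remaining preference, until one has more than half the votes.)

Geneva

Round 1: Boston 28, Chicago 17, Geneva 14, Fresno 8. Fresno eliminated.
Round 2: Boston 28, Chicago 17, Geneva 22. Chicago eliminated.
Round 3: Boston 28, Geneva 39. Geneva has a majority (≥34).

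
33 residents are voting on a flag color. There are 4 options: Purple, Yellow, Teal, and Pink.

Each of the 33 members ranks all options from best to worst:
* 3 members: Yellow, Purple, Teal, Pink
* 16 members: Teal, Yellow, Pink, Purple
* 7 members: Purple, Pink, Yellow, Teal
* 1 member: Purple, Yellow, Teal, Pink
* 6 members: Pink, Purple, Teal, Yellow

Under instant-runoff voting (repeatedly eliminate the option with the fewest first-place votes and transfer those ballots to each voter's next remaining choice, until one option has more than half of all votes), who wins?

Purple

Round 1: Purple 8, Yellow 3, Teal 16, Pink 6. Yellow eliminated.
Round 2: Purple 11, Teal 16, Pink 6. Pink eliminated.
Round 3: Purple 17, Teal 16. Purple has a majority (≥17).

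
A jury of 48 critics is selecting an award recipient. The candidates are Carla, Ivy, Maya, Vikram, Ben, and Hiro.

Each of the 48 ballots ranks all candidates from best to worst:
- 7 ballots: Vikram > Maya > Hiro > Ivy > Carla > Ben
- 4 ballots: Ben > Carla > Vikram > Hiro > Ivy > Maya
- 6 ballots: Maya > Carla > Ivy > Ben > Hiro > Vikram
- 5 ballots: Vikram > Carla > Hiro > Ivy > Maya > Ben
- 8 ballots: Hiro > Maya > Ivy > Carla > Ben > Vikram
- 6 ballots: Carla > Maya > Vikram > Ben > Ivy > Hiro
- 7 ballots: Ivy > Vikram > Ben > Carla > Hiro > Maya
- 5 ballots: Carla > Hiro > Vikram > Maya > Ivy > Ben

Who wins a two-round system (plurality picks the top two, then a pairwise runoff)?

Round 1 first-place votes: Carla 11, Ivy 7, Maya 6, Vikram 12, Ben 4, Hiro 8. Vikram and Carla advance.
Runoff: Vikram is ranked above Carla on 19 ballots, Carla above Vikram on 29.

Carla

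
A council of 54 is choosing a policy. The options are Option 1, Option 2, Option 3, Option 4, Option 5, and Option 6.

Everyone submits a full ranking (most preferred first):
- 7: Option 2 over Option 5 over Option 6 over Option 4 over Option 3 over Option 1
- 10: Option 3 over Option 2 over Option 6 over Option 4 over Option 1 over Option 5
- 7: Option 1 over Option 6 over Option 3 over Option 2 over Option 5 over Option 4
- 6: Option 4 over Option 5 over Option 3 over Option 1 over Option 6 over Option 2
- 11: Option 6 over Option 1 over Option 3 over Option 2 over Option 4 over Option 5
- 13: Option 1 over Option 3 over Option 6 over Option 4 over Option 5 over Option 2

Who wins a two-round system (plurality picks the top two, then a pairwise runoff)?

Round 1 first-place votes: Option 1 20, Option 2 7, Option 3 10, Option 4 6, Option 5 0, Option 6 11. Option 1 and Option 6 advance.
Runoff: Option 1 is ranked above Option 6 on 26 ballots, Option 6 above Option 1 on 28.

Option 6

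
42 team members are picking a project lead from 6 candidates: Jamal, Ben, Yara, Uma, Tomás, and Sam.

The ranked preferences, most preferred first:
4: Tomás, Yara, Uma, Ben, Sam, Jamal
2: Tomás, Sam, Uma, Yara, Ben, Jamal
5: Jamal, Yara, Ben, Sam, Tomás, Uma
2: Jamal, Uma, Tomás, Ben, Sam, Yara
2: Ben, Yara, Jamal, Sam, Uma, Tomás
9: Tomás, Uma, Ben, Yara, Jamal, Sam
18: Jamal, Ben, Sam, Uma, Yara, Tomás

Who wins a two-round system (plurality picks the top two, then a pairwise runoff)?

Jamal

Round 1 first-place votes: Jamal 25, Ben 2, Yara 0, Uma 0, Tomás 15, Sam 0. Jamal and Tomás advance.
Runoff: Jamal is ranked above Tomás on 27 ballots, Tomás above Jamal on 15.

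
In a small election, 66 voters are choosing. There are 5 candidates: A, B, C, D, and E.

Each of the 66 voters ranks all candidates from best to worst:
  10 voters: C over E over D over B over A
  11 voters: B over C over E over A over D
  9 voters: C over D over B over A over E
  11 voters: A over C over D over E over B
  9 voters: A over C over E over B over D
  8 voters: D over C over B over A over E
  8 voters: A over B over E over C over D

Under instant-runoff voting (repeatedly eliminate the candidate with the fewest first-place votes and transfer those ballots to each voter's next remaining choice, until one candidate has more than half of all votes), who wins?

C

Round 1: A 28, B 11, C 19, D 8, E 0. E eliminated.
Round 2: A 28, B 11, C 19, D 8. D eliminated.
Round 3: A 28, B 11, C 27. B eliminated.
Round 4: A 28, C 38. C has a majority (≥34).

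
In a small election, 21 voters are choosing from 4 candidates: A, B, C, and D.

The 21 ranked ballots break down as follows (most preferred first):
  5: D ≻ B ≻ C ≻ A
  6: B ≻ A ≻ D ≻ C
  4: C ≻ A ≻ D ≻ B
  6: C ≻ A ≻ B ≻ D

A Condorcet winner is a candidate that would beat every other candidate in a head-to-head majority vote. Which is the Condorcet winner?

B

B vs A: 11–10
B vs C: 11–10
B vs D: 12–9
B beats every other candidate.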